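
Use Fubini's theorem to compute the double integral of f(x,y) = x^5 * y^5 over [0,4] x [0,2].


By Fubini's theorem, the double integral factors as a product of single integrals:
Step 1: integral_0^4 x^5 dx = [x^6/6] from 0 to 4
     = 4^6/6 = 682.666667
Step 2: integral_0^2 y^5 dy = [y^6/6] from 0 to 2
     = 2^6/6 = 10.666667
Step 3: Double integral = 682.666667 * 10.666667 = 7281.777778


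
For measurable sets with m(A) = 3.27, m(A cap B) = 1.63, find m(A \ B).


m(A \ B) = m(A) - m(A n B)
= 3.27 - 1.63
= 1.64


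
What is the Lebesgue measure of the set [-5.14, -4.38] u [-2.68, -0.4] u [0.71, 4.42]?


For pairwise disjoint intervals, m(union) = sum of lengths.
= (-4.38 - -5.14) + (-0.4 - -2.68) + (4.42 - 0.71)
= 0.76 + 2.28 + 3.71
= 6.75


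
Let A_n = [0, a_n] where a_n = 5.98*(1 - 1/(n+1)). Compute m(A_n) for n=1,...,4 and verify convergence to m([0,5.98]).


By continuity of measure from below: if A_n increases to A, then m(A_n) -> m(A).
Here A = [0, 5.98], so m(A) = 5.98
Step 1: a_1 = 5.98*(1 - 1/2) = 2.99, m(A_1) = 2.99
Step 2: a_2 = 5.98*(1 - 1/3) = 3.9867, m(A_2) = 3.9867
Step 3: a_3 = 5.98*(1 - 1/4) = 4.485, m(A_3) = 4.485
Step 4: a_4 = 5.98*(1 - 1/5) = 4.784, m(A_4) = 4.784
Limit: m(A_n) -> m([0,5.98]) = 5.98


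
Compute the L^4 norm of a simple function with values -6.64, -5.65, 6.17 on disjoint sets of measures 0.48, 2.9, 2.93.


Step 1: Compute |f_i|^4 for each value:
  |-6.64|^4 = 1943.892828
  |-5.65|^4 = 1019.046006
  |6.17|^4 = 1449.241147
Step 2: Multiply by measures and sum:
  1943.892828 * 0.48 = 933.068558
  1019.046006 * 2.9 = 2955.233418
  1449.241147 * 2.93 = 4246.276561
Sum = 933.068558 + 2955.233418 + 4246.276561 = 8134.578537
Step 3: Take the p-th root:
||f||_4 = (8134.578537)^(1/4) = 9.496942


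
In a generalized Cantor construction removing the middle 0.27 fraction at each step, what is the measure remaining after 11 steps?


Step 1: At each step, fraction remaining = 1 - 0.27 = 0.73
Step 2: After 11 steps, measure = (0.73)^11
Result = 0.031373


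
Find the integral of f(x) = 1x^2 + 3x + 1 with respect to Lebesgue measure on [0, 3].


The Lebesgue integral of a Riemann-integrable function agrees with the Riemann integral.
Antiderivative F(x) = (1/3)x^3 + (3/2)x^2 + 1x
F(3) = (1/3)*3^3 + (3/2)*3^2 + 1*3
     = (1/3)*27 + (3/2)*9 + 1*3
     = 9 + 13.5 + 3
     = 25.5
F(0) = 0.0
Integral = F(3) - F(0) = 25.5 - 0.0 = 25.5


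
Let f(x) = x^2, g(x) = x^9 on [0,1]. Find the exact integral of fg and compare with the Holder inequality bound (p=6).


Step 1: Exact integral of f*g = integral(x^11, 0, 1) = 1/12
     = 0.083333
Step 2: Holder bound with p=6, q=1.2:
  ||f||_p = (integral x^12 dx)^(1/6) = (1/13)^(1/6) = 0.652143
  ||g||_q = (integral x^10.8 dx)^(1/1.2) = (1/11.8)^(1/1.2) = 0.127869
Step 3: Holder bound = ||f||_p * ||g||_q = 0.652143 * 0.127869 = 0.083389
Verification: 0.083333 <= 0.083389 (Holder holds)


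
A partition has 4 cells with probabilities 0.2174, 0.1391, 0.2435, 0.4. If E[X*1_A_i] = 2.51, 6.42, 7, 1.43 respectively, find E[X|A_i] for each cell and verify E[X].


For each cell A_i: E[X|A_i] = E[X*1_A_i] / P(A_i)
Step 1: E[X|A_1] = 2.51 / 0.2174 = 11.545538
Step 2: E[X|A_2] = 6.42 / 0.1391 = 46.153846
Step 3: E[X|A_3] = 7 / 0.2435 = 28.747433
Step 4: E[X|A_4] = 1.43 / 0.4 = 3.575
Verification: E[X] = sum E[X*1_A_i] = 2.51 + 6.42 + 7 + 1.43 = 17.36


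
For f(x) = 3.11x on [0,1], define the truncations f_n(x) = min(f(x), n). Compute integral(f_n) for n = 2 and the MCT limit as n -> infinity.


f(x) = 3.11x on [0,1]; f_n(x) = min(3.11x, n). At n = 2:
Step 1: f(x) reaches 2 at x = 2/3.11 = 0.643087
Step 2: integral(f_2) = integral(3.11x, 0, 0.643087) + integral(2, 0.643087, 1)
       = 3.11*0.643087^2/2 + 2*(1 - 0.643087)
       = 0.643087 + 0.713826
       = 1.356913
Step 3: As n -> infinity, f_n increases to f, so by MCT integral(f_n) -> integral(f) = 3.11/2 = 1.555.
Convergence: integral(f_2) = 1.356913 -> 1.555 as n -> infinity


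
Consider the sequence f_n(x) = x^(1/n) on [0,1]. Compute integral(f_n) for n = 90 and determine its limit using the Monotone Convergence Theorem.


At n = 90: f_90(x) = x^(1/90).
Step 1: integral(x^(1/90), 0, 1) = [x^(1/90+1) / (1/90+1)] from 0 to 1
     = 1 / (1/90 + 1) = 1 / ((90+1)/90) = 90/(90+1)
     = 90/91 = 0.989011
Step 2: As n -> infinity, f_n(x) = x^(1/n) -> 1 for x in (0,1], and f_n is increasing in n.
By MCT, lim_n integral(f_n) = integral(lim_n f_n) = integral(1, 0, 1) = 1.
Step 3: Verify convergence: 90/91 = 0.989011 -> 1


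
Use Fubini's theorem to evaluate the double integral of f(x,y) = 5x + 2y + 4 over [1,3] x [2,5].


By Fubini, integrate in x first, then y.
Step 1: Fix y, integrate over x in [1,3]:
  integral(5x + 2y + 4, x=1..3)
  = 5*(3^2 - 1^2)/2 + (2y + 4)*(3 - 1)
  = 20 + (2y + 4)*2
  = 20 + 4y + 8
  = 28 + 4y
Step 2: Integrate over y in [2,5]:
  integral(28 + 4y, y=2..5)
  = 28*3 + 4*(5^2 - 2^2)/2
  = 84 + 42
  = 126


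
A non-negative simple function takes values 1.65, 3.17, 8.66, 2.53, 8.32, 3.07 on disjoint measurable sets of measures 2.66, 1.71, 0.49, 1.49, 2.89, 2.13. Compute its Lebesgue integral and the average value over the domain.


Step 1: Integral = sum(value_i * measure_i)
= 1.65*2.66 + 3.17*1.71 + 8.66*0.49 + 2.53*1.49 + 8.32*2.89 + 3.07*2.13
= 4.389 + 5.4207 + 4.2434 + 3.7697 + 24.0448 + 6.5391
= 48.4067
Step 2: Total measure of domain = 2.66 + 1.71 + 0.49 + 1.49 + 2.89 + 2.13 = 11.37
Step 3: Average value = 48.4067 / 11.37 = 4.257405


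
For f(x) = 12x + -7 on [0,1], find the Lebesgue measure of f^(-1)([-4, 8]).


f^(-1)([-4, 8]) = {x : -4 <= 12x + -7 <= 8}
Solving: (-4 - -7)/12 <= x <= (8 - -7)/12
= [0.25, 1.25]
Intersecting with [0,1]: [0.25, 1]
Measure = 1 - 0.25 = 0.75


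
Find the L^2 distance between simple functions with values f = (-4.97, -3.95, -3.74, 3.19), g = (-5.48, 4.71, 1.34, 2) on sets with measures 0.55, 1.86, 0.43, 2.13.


Step 1: Compute differences f_i - g_i:
  -4.97 - -5.48 = 0.51
  -3.95 - 4.71 = -8.66
  -3.74 - 1.34 = -5.08
  3.19 - 2 = 1.19
Step 2: Compute |diff|^2 * measure for each set:
  |0.51|^2 * 0.55 = 0.2601 * 0.55 = 0.143055
  |-8.66|^2 * 1.86 = 74.9956 * 1.86 = 139.491816
  |-5.08|^2 * 0.43 = 25.8064 * 0.43 = 11.096752
  |1.19|^2 * 2.13 = 1.4161 * 2.13 = 3.016293
Step 3: Sum = 153.747916
Step 4: ||f-g||_2 = (153.747916)^(1/2) = 12.399513


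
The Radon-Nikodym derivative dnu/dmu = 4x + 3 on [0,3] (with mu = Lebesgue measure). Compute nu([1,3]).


nu(A) = integral_A (dnu/dmu) dmu = integral_1^3 (4x + 3) dx
Step 1: Antiderivative F(x) = (4/2)x^2 + 3x
Step 2: F(3) = (4/2)*3^2 + 3*3 = 18 + 9 = 27
Step 3: F(1) = (4/2)*1^2 + 3*1 = 2 + 3 = 5
Step 4: nu([1,3]) = F(3) - F(1) = 27 - 5 = 22


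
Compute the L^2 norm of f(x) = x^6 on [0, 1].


Step 1: ||f||_2 = (integral_0^1 |x^6|^2 dx)^(1/2)
     = (integral_0^1 x^12 dx)^(1/2)
Step 2: integral_0^1 x^12 dx = [x^13/(13)] from 0 to 1 = 1^13/13
     = 1/13 = 0.076923
Step 3: ||f||_2 = (0.076923)^(1/2) = 0.27735


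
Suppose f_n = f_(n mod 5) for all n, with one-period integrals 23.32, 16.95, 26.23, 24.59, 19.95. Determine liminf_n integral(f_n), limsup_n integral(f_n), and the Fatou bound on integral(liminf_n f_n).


The sequence (integral(f_n)) is periodic with period 5, repeating the values 23.32, 16.95, 26.23, 24.59, 19.95 indefinitely.
Step 1: For a periodic sequence, every tail (a_m, a_(m+1), ...) contains all 5 period values infinitely often.
Step 2: Hence inf of every tail = min of the period values = min(23.32, 16.95, 26.23, 24.59, 19.95) = 16.95.
        liminf_n integral(f_n) = sup over m of (inf of tail from m) = 16.95.
Step 3: Similarly sup of every tail = max of the period values = 26.23.
        limsup_n integral(f_n) = 26.23.
Step 4: Fatou's lemma: integral(liminf_n f_n) <= liminf_n integral(f_n) = 16.95.
        So the integral of the pointwise liminf is at most 16.95.


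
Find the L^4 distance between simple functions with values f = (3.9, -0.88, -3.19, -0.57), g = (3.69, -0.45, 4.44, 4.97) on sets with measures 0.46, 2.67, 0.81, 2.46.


Step 1: Compute differences f_i - g_i:
  3.9 - 3.69 = 0.21
  -0.88 - -0.45 = -0.43
  -3.19 - 4.44 = -7.63
  -0.57 - 4.97 = -5.54
Step 2: Compute |diff|^4 * measure for each set:
  |0.21|^4 * 0.46 = 0.001945 * 0.46 = 8.946126e-04
  |-0.43|^4 * 2.67 = 0.034188 * 2.67 = 0.091282
  |-7.63|^4 * 0.81 = 3389.207446 * 0.81 = 2745.258031
  |-5.54|^4 * 2.46 = 941.974311 * 2.46 = 2317.256804
Step 3: Sum = 5062.607012
Step 4: ||f-g||_4 = (5062.607012)^(1/4) = 8.435164


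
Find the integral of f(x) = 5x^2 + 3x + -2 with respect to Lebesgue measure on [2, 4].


The Lebesgue integral of a Riemann-integrable function agrees with the Riemann integral.
Antiderivative F(x) = (5/3)x^3 + (3/2)x^2 + -2x
F(4) = (5/3)*4^3 + (3/2)*4^2 + -2*4
     = (5/3)*64 + (3/2)*16 + -2*4
     = 106.666667 + 24 + -8
     = 122.666667
F(2) = 15.333333
Integral = F(4) - F(2) = 122.666667 - 15.333333 = 107.333333


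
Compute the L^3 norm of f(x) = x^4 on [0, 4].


Step 1: ||f||_3 = (integral_0^4 |x^4|^3 dx)^(1/3)
     = (integral_0^4 x^12 dx)^(1/3)
Step 2: integral_0^4 x^12 dx = [x^13/(13)] from 0 to 4 = 4^13/13
     = 67108864/13 = 5.162220e+06
Step 3: ||f||_3 = (5.162220e+06)^(1/3) = 172.827234


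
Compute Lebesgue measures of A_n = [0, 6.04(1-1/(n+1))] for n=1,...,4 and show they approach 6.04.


By continuity of measure from below: if A_n increases to A, then m(A_n) -> m(A).
Here A = [0, 6.04], so m(A) = 6.04
Step 1: a_1 = 6.04*(1 - 1/2) = 3.02, m(A_1) = 3.02
Step 2: a_2 = 6.04*(1 - 1/3) = 4.0267, m(A_2) = 4.0267
Step 3: a_3 = 6.04*(1 - 1/4) = 4.53, m(A_3) = 4.53
Step 4: a_4 = 6.04*(1 - 1/5) = 4.832, m(A_4) = 4.832
Limit: m(A_n) -> m([0,6.04]) = 6.04


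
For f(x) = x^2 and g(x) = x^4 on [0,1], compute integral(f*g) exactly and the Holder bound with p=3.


Step 1: Exact integral of f*g = integral(x^6, 0, 1) = 1/7
     = 0.142857
Step 2: Holder bound with p=3, q=1.5:
  ||f||_p = (integral x^6 dx)^(1/3) = (1/7)^(1/3) = 0.522758
  ||g||_q = (integral x^6 dx)^(1/1.5) = (1/7)^(1/1.5) = 0.273276
Step 3: Holder bound = ||f||_p * ||g||_q = 0.522758 * 0.273276 = 0.142857
Verification: 0.142857 <= 0.142857 (Holder holds)


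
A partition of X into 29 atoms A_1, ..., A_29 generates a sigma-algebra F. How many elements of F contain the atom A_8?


Each element of F is a union of some subset S of the 29 atoms.
The element contains A_8 iff A_8 is in S.
So we count subsets S of {A_1,...,A_29} with A_8 in S: choose freely among the other 28 atoms.
Count = 2^(29-1) = 2^28 = 268435456.


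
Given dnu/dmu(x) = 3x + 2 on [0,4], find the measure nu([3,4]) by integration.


nu(A) = integral_A (dnu/dmu) dmu = integral_3^4 (3x + 2) dx
Step 1: Antiderivative F(x) = (3/2)x^2 + 2x
Step 2: F(4) = (3/2)*4^2 + 2*4 = 24 + 8 = 32
Step 3: F(3) = (3/2)*3^2 + 2*3 = 13.5 + 6 = 19.5
Step 4: nu([3,4]) = F(4) - F(3) = 32 - 19.5 = 12.5


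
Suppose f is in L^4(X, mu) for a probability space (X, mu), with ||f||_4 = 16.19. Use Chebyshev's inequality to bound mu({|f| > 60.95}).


Chebyshev/Markov inequality: mu(|f| > eps) <= (||f||_p / eps)^p
Step 1: ||f||_4 / eps = 16.19 / 60.95 = 0.265628
Step 2: Raise to power p = 4:
  (0.265628)^4 = 0.004978
Step 3: Therefore mu(|f| > 60.95) <= 0.004978


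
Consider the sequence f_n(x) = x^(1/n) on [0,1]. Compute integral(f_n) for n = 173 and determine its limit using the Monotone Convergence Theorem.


At n = 173: f_173(x) = x^(1/173).
Step 1: integral(x^(1/173), 0, 1) = [x^(1/173+1) / (1/173+1)] from 0 to 1
     = 1 / (1/173 + 1) = 1 / ((173+1)/173) = 173/(173+1)
     = 173/174 = 0.994253
Step 2: As n -> infinity, f_n(x) = x^(1/n) -> 1 for x in (0,1], and f_n is increasing in n.
By MCT, lim_n integral(f_n) = integral(lim_n f_n) = integral(1, 0, 1) = 1.
Step 3: Verify convergence: 173/174 = 0.994253 -> 1


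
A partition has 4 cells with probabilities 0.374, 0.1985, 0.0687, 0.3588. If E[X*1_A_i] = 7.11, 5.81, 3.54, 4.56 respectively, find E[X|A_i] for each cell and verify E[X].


For each cell A_i: E[X|A_i] = E[X*1_A_i] / P(A_i)
Step 1: E[X|A_1] = 7.11 / 0.374 = 19.010695
Step 2: E[X|A_2] = 5.81 / 0.1985 = 29.269521
Step 3: E[X|A_3] = 3.54 / 0.0687 = 51.528384
Step 4: E[X|A_4] = 4.56 / 0.3588 = 12.70903
Verification: E[X] = sum E[X*1_A_i] = 7.11 + 5.81 + 3.54 + 4.56 = 21.02


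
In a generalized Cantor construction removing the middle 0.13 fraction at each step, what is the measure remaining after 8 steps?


Step 1: At each step, fraction remaining = 1 - 0.13 = 0.87
Step 2: After 8 steps, measure = (0.87)^8
Result = 0.328212


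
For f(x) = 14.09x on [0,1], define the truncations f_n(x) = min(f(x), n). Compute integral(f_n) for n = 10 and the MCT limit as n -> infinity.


f(x) = 14.09x on [0,1]; f_n(x) = min(14.09x, n). At n = 10:
Step 1: f(x) reaches 10 at x = 10/14.09 = 0.709723
Step 2: integral(f_10) = integral(14.09x, 0, 0.709723) + integral(10, 0.709723, 1)
       = 14.09*0.709723^2/2 + 10*(1 - 0.709723)
       = 3.548616 + 2.902768
       = 6.451384
Step 3: As n -> infinity, f_n increases to f, so by MCT integral(f_n) -> integral(f) = 14.09/2 = 7.045.
Convergence: integral(f_10) = 6.451384 -> 7.045 as n -> infinity


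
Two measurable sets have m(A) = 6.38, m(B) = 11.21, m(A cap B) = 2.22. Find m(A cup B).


By inclusion-exclusion: m(A u B) = m(A) + m(B) - m(A n B)
= 6.38 + 11.21 - 2.22
= 15.37


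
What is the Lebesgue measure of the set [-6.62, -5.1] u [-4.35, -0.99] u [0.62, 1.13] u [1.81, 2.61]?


For pairwise disjoint intervals, m(union) = sum of lengths.
= (-5.1 - -6.62) + (-0.99 - -4.35) + (1.13 - 0.62) + (2.61 - 1.81)
= 1.52 + 3.36 + 0.51 + 0.8
= 6.19


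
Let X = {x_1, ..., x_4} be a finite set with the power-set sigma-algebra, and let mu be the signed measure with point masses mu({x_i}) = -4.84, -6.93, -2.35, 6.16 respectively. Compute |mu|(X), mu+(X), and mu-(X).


Step 1: Every measurable set is a union of atoms (the cells / points), so a Hahn decomposition is
  obtained by grouping atoms by sign: P = union of atoms with mu > 0, N = union of the remaining atoms.
  Atoms in P (indices): 4;  atoms in N (indices): 1, 2, 3
  Positive values: 6.16
  Negative values: -4.84, -6.93, -2.35
Step 2: mu+(X) = mu(P) = sum of positive atom values = 6.16
Step 3: mu-(X) = -mu(N) = sum of |negative atom values| = 14.12
Step 4: |mu|(X) = mu+(X) + mu-(X) = 6.16 + 14.12 = 20.28


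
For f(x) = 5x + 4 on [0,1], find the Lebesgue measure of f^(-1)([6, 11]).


f^(-1)([6, 11]) = {x : 6 <= 5x + 4 <= 11}
Solving: (6 - 4)/5 <= x <= (11 - 4)/5
= [0.4, 1.4]
Intersecting with [0,1]: [0.4, 1]
Measure = 1 - 0.4 = 0.6


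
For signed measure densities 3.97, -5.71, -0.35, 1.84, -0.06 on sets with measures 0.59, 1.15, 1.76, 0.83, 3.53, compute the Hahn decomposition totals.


Step 1: Compute signed measure on each set:
  Set 1: 3.97 * 0.59 = 2.3423
  Set 2: -5.71 * 1.15 = -6.5665
  Set 3: -0.35 * 1.76 = -0.616
  Set 4: 1.84 * 0.83 = 1.5272
  Set 5: -0.06 * 3.53 = -0.2118
Step 2: Total signed measure = (2.3423) + (-6.5665) + (-0.616) + (1.5272) + (-0.2118)
     = -3.5248
Step 3: Positive part mu+(X) = sum of positive contributions = 3.8695
Step 4: Negative part mu-(X) = |sum of negative contributions| = 7.3943


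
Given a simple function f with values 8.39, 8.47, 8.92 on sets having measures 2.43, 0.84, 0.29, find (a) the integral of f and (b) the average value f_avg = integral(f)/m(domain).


Step 1: Integral = sum(value_i * measure_i)
= 8.39*2.43 + 8.47*0.84 + 8.92*0.29
= 20.3877 + 7.1148 + 2.5868
= 30.0893
Step 2: Total measure of domain = 2.43 + 0.84 + 0.29 = 3.56
Step 3: Average value = 30.0893 / 3.56 = 8.452051


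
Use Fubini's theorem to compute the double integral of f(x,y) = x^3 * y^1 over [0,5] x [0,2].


By Fubini's theorem, the double integral factors as a product of single integrals:
Step 1: integral_0^5 x^3 dx = [x^4/4] from 0 to 5
     = 5^4/4 = 156.25
Step 2: integral_0^2 y^1 dy = [y^2/2] from 0 to 2
     = 2^2/2 = 2
Step 3: Double integral = 156.25 * 2 = 312.5


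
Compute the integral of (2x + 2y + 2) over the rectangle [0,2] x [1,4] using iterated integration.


By Fubini, integrate in x first, then y.
Step 1: Fix y, integrate over x in [0,2]:
  integral(2x + 2y + 2, x=0..2)
  = 2*(2^2 - 0^2)/2 + (2y + 2)*(2 - 0)
  = 4 + (2y + 2)*2
  = 4 + 4y + 4
  = 8 + 4y
Step 2: Integrate over y in [1,4]:
  integral(8 + 4y, y=1..4)
  = 8*3 + 4*(4^2 - 1^2)/2
  = 24 + 30
  = 54


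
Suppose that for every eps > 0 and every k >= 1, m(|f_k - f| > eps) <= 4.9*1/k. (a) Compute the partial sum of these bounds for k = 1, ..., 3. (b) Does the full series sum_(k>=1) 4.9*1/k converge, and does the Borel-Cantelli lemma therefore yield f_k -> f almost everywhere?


Step 1: List the terms 4.9*1/k for k = 1 to 3:
  k=1: 4.9
  k=2: 2.45
  k=3: 1.633333
Step 2: Partial sum = 4.9 + 2.45 + 1.633333
     = 8.983333
Step 3: The full series sum_(k>=1) 4.9*1/k diverges (harmonic series, p = 1; a nonzero constant multiple of a divergent series diverges).
Step 4: The (first) Borel-Cantelli lemma requires a summable sequence of measures, so it does not apply here;
        from this bound alone no conclusion about a.e. convergence can be drawn (convergence in measure still
        gives an a.e.-convergent subsequence, but not a.e. convergence of the whole sequence).
Conclusion: series diverges; Borel-Cantelli is inconclusive about a.e. convergence of f_k.


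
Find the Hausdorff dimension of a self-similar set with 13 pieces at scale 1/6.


For a self-similar set with N copies scaled by 1/r:
dim_H = log(N)/log(r) = log(13)/log(6)
= 2.564949/1.791759
= 1.431525


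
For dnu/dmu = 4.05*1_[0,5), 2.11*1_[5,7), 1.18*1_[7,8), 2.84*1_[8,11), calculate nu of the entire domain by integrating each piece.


Integrate each piece of the Radon-Nikodym derivative:
Step 1: integral_0^5 4.05 dx = 4.05*(5-0) = 4.05*5 = 20.25
Step 2: integral_5^7 2.11 dx = 2.11*(7-5) = 2.11*2 = 4.22
Step 3: integral_7^8 1.18 dx = 1.18*(8-7) = 1.18*1 = 1.18
Step 4: integral_8^11 2.84 dx = 2.84*(11-8) = 2.84*3 = 8.52
Total: 20.25 + 4.22 + 1.18 + 8.52 = 34.17


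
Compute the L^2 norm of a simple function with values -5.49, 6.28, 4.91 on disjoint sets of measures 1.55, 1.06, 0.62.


Step 1: Compute |f_i|^2 for each value:
  |-5.49|^2 = 30.1401
  |6.28|^2 = 39.4384
  |4.91|^2 = 24.1081
Step 2: Multiply by measures and sum:
  30.1401 * 1.55 = 46.717155
  39.4384 * 1.06 = 41.804704
  24.1081 * 0.62 = 14.947022
Sum = 46.717155 + 41.804704 + 14.947022 = 103.468881
Step 3: Take the p-th root:
||f||_2 = (103.468881)^(1/2) = 10.171965


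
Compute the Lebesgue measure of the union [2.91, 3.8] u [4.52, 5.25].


For pairwise disjoint intervals, m(union) = sum of lengths.
= (3.8 - 2.91) + (5.25 - 4.52)
= 0.89 + 0.73
= 1.62


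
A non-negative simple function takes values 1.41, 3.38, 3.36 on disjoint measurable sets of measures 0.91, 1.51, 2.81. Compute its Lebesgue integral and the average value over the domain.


Step 1: Integral = sum(value_i * measure_i)
= 1.41*0.91 + 3.38*1.51 + 3.36*2.81
= 1.2831 + 5.1038 + 9.4416
= 15.8285
Step 2: Total measure of domain = 0.91 + 1.51 + 2.81 = 5.23
Step 3: Average value = 15.8285 / 5.23 = 3.026482


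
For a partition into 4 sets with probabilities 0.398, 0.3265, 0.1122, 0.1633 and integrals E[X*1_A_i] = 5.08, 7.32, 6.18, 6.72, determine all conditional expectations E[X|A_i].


For each cell A_i: E[X|A_i] = E[X*1_A_i] / P(A_i)
Step 1: E[X|A_1] = 5.08 / 0.398 = 12.763819
Step 2: E[X|A_2] = 7.32 / 0.3265 = 22.419602
Step 3: E[X|A_3] = 6.18 / 0.1122 = 55.080214
Step 4: E[X|A_4] = 6.72 / 0.1633 = 41.151255
Verification: E[X] = sum E[X*1_A_i] = 5.08 + 7.32 + 6.18 + 6.72 = 25.3


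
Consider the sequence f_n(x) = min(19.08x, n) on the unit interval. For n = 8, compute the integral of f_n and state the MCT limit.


f(x) = 19.08x on [0,1]; f_n(x) = min(19.08x, n). At n = 8:
Step 1: f(x) reaches 8 at x = 8/19.08 = 0.419287
Step 2: integral(f_8) = integral(19.08x, 0, 0.419287) + integral(8, 0.419287, 1)
       = 19.08*0.419287^2/2 + 8*(1 - 0.419287)
       = 1.677149 + 4.645702
       = 6.322851
Step 3: As n -> infinity, f_n increases to f, so by MCT integral(f_n) -> integral(f) = 19.08/2 = 9.54.
Convergence: integral(f_8) = 6.322851 -> 9.54 as n -> infinity


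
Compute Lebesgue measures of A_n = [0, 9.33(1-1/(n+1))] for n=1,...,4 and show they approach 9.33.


By continuity of measure from below: if A_n increases to A, then m(A_n) -> m(A).
Here A = [0, 9.33], so m(A) = 9.33
Step 1: a_1 = 9.33*(1 - 1/2) = 4.665, m(A_1) = 4.665
Step 2: a_2 = 9.33*(1 - 1/3) = 6.22, m(A_2) = 6.22
Step 3: a_3 = 9.33*(1 - 1/4) = 6.9975, m(A_3) = 6.9975
Step 4: a_4 = 9.33*(1 - 1/5) = 7.464, m(A_4) = 7.464
Limit: m(A_n) -> m([0,9.33]) = 9.33


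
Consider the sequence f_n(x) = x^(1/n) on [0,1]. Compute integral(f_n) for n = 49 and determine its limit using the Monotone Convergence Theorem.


At n = 49: f_49(x) = x^(1/49).
Step 1: integral(x^(1/49), 0, 1) = [x^(1/49+1) / (1/49+1)] from 0 to 1
     = 1 / (1/49 + 1) = 1 / ((49+1)/49) = 49/(49+1)
     = 49/50 = 0.98
Step 2: As n -> infinity, f_n(x) = x^(1/n) -> 1 for x in (0,1], and f_n is increasing in n.
By MCT, lim_n integral(f_n) = integral(lim_n f_n) = integral(1, 0, 1) = 1.
Step 3: Verify convergence: 49/50 = 0.98 -> 1


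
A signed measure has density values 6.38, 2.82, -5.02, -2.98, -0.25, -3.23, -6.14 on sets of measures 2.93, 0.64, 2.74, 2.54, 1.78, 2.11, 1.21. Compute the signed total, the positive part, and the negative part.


Step 1: Compute signed measure on each set:
  Set 1: 6.38 * 2.93 = 18.6934
  Set 2: 2.82 * 0.64 = 1.8048
  Set 3: -5.02 * 2.74 = -13.7548
  Set 4: -2.98 * 2.54 = -7.5692
  Set 5: -0.25 * 1.78 = -0.445
  Set 6: -3.23 * 2.11 = -6.8153
  Set 7: -6.14 * 1.21 = -7.4294
Step 2: Total signed measure = (18.6934) + (1.8048) + (-13.7548) + (-7.5692) + (-0.445) + (-6.8153) + (-7.4294)
     = -15.5155
Step 3: Positive part mu+(X) = sum of positive contributions = 20.4982
Step 4: Negative part mu-(X) = |sum of negative contributions| = 36.0137


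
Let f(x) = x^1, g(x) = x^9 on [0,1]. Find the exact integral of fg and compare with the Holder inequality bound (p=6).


Step 1: Exact integral of f*g = integral(x^10, 0, 1) = 1/11
     = 0.090909
Step 2: Holder bound with p=6, q=1.2:
  ||f||_p = (integral x^6 dx)^(1/6) = (1/7)^(1/6) = 0.72302
  ||g||_q = (integral x^10.8 dx)^(1/1.2) = (1/11.8)^(1/1.2) = 0.127869
Step 3: Holder bound = ||f||_p * ||g||_q = 0.72302 * 0.127869 = 0.092452
Verification: 0.090909 <= 0.092452 (Holder holds)


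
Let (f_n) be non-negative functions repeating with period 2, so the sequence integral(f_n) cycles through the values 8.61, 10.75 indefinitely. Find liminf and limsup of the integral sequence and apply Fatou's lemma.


The sequence (integral(f_n)) is periodic with period 2, repeating the values 8.61, 10.75 indefinitely.
Step 1: For a periodic sequence, every tail (a_m, a_(m+1), ...) contains all 2 period values infinitely often.
Step 2: Hence inf of every tail = min of the period values = min(8.61, 10.75) = 8.61.
        liminf_n integral(f_n) = sup over m of (inf of tail from m) = 8.61.
Step 3: Similarly sup of every tail = max of the period values = 10.75.
        limsup_n integral(f_n) = 10.75.
Step 4: Fatou's lemma: integral(liminf_n f_n) <= liminf_n integral(f_n) = 8.61.
        So the integral of the pointwise liminf is at most 8.61.


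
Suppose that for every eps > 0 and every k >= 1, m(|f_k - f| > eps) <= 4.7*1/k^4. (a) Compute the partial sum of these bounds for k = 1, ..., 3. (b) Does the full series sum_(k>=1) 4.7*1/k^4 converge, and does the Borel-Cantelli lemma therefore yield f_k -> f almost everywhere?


Step 1: List the terms 4.7*1/k^4 for k = 1 to 3:
  k=1: 4.7
  k=2: 0.29375
  k=3: 0.058025
Step 2: Partial sum = 4.7 + 0.29375 + 0.058025
     = 5.051775
Step 3: The full series sum_(k>=1) 4.7*1/k^4 converges (p-series with p = 4 > 1; a constant multiple of a convergent series converges).
Step 4: Fix eps > 0. Since sum_k m(|f_k - f| > eps) < infinity, the Borel-Cantelli lemma gives
        m(limsup_k {|f_k - f| > eps}) = 0, i.e. for a.e. x, |f_k(x) - f(x)| <= eps for all large k.
        Applying this with eps = 1/j for j = 1, 2, ... and intersecting the countably many full-measure sets,
        for a.e. x we get limsup_k |f_k(x) - f(x)| <= 1/j for every j, hence f_k -> f almost everywhere.
Conclusion: series converges; Borel-Cantelli yields f_k -> f a.e.


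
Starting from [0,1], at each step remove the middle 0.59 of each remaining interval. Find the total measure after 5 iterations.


Step 1: At each step, fraction remaining = 1 - 0.59 = 0.41
Step 2: After 5 steps, measure = (0.41)^5
Step 3: Computing the power step by step:
  After step 1: 0.41
  After step 2: 0.1681
  After step 3: 0.068921
  After step 4: 0.028258
  After step 5: 0.011586
Result = 0.011586


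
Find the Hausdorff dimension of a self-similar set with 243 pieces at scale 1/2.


For a self-similar set with N copies scaled by 1/r:
dim_H = log(N)/log(r) = log(243)/log(2)
= 5.493061/0.693147
= 7.924813


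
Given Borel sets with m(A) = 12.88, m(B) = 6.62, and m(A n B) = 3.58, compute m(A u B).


By inclusion-exclusion: m(A u B) = m(A) + m(B) - m(A n B)
= 12.88 + 6.62 - 3.58
= 15.92


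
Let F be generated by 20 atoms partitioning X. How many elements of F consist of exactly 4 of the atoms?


Each element of F is a union of some subset of the 20 atoms.
Elements that are unions of exactly 4 atoms correspond to 4-element subsets of the 20 atoms.
Count = C(20, 4) = 20! / (4! * 16!) = 4845.


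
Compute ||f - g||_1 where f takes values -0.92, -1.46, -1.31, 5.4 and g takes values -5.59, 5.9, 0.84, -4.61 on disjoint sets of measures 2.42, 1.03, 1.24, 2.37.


Step 1: Compute differences f_i - g_i:
  -0.92 - -5.59 = 4.67
  -1.46 - 5.9 = -7.36
  -1.31 - 0.84 = -2.15
  5.4 - -4.61 = 10.01
Step 2: Compute |diff|^1 * measure for each set:
  |4.67|^1 * 2.42 = 4.67 * 2.42 = 11.3014
  |-7.36|^1 * 1.03 = 7.36 * 1.03 = 7.5808
  |-2.15|^1 * 1.24 = 2.15 * 1.24 = 2.666
  |10.01|^1 * 2.37 = 10.01 * 2.37 = 23.7237
Step 3: Sum = 45.2719
Step 4: ||f-g||_1 = (45.2719)^(1/1) = 45.2719


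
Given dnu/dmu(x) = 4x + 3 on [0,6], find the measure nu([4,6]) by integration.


nu(A) = integral_A (dnu/dmu) dmu = integral_4^6 (4x + 3) dx
Step 1: Antiderivative F(x) = (4/2)x^2 + 3x
Step 2: F(6) = (4/2)*6^2 + 3*6 = 72 + 18 = 90
Step 3: F(4) = (4/2)*4^2 + 3*4 = 32 + 12 = 44
Step 4: nu([4,6]) = F(6) - F(4) = 90 - 44 = 46


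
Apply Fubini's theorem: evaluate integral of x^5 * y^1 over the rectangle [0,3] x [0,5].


By Fubini's theorem, the double integral factors as a product of single integrals:
Step 1: integral_0^3 x^5 dx = [x^6/6] from 0 to 3
     = 3^6/6 = 121.5
Step 2: integral_0^5 y^1 dy = [y^2/2] from 0 to 5
     = 5^2/2 = 12.5
Step 3: Double integral = 121.5 * 12.5 = 1518.75


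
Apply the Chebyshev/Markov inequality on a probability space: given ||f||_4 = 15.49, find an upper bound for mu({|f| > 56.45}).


Chebyshev/Markov inequality: mu(|f| > eps) <= (||f||_p / eps)^p
Step 1: ||f||_4 / eps = 15.49 / 56.45 = 0.274402
Step 2: Raise to power p = 4:
  (0.274402)^4 = 0.00567
Step 3: Therefore mu(|f| > 56.45) <= 0.00567


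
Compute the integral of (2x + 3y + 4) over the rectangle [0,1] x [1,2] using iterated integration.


By Fubini, integrate in x first, then y.
Step 1: Fix y, integrate over x in [0,1]:
  integral(2x + 3y + 4, x=0..1)
  = 2*(1^2 - 0^2)/2 + (3y + 4)*(1 - 0)
  = 1 + (3y + 4)*1
  = 1 + 3y + 4
  = 5 + 3y
Step 2: Integrate over y in [1,2]:
  integral(5 + 3y, y=1..2)
  = 5*1 + 3*(2^2 - 1^2)/2
  = 5 + 4.5
  = 9.5


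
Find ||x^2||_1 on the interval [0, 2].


Step 1: ||f||_1 = (integral_0^2 |x^2|^1 dx)^(1/1)
     = (integral_0^2 x^2 dx)^(1/1)
Step 2: integral_0^2 x^2 dx = [x^3/(3)] from 0 to 2 = 2^3/3
     = 8/3 = 2.666667
Step 3: ||f||_1 = (2.666667)^(1/1) = 2.666667


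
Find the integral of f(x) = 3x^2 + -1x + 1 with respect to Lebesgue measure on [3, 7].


The Lebesgue integral of a Riemann-integrable function agrees with the Riemann integral.
Antiderivative F(x) = (3/3)x^3 + (-1/2)x^2 + 1x
F(7) = (3/3)*7^3 + (-1/2)*7^2 + 1*7
     = (3/3)*343 + (-1/2)*49 + 1*7
     = 343 + -24.5 + 7
     = 325.5
F(3) = 25.5
Integral = F(7) - F(3) = 325.5 - 25.5 = 300


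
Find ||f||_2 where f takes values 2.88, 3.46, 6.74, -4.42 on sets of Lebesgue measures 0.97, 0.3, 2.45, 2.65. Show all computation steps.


Step 1: Compute |f_i|^2 for each value:
  |2.88|^2 = 8.2944
  |3.46|^2 = 11.9716
  |6.74|^2 = 45.4276
  |-4.42|^2 = 19.5364
Step 2: Multiply by measures and sum:
  8.2944 * 0.97 = 8.045568
  11.9716 * 0.3 = 3.59148
  45.4276 * 2.45 = 111.29762
  19.5364 * 2.65 = 51.77146
Sum = 8.045568 + 3.59148 + 111.29762 + 51.77146 = 174.706128
Step 3: Take the p-th root:
||f||_2 = (174.706128)^(1/2) = 13.217645


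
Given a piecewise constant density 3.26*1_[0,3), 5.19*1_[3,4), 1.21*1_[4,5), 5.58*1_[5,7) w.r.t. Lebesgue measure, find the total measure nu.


Integrate each piece of the Radon-Nikodym derivative:
Step 1: integral_0^3 3.26 dx = 3.26*(3-0) = 3.26*3 = 9.78
Step 2: integral_3^4 5.19 dx = 5.19*(4-3) = 5.19*1 = 5.19
Step 3: integral_4^5 1.21 dx = 1.21*(5-4) = 1.21*1 = 1.21
Step 4: integral_5^7 5.58 dx = 5.58*(7-5) = 5.58*2 = 11.16
Total: 9.78 + 5.19 + 1.21 + 11.16 = 27.34


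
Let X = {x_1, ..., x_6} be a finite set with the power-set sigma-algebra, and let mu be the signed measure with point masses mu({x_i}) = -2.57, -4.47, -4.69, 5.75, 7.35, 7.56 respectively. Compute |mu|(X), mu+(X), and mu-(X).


Step 1: Every measurable set is a union of atoms (the cells / points), so a Hahn decomposition is
  obtained by grouping atoms by sign: P = union of atoms with mu > 0, N = union of the remaining atoms.
  Atoms in P (indices): 4, 5, 6;  atoms in N (indices): 1, 2, 3
  Positive values: 5.75, 7.35, 7.56
  Negative values: -2.57, -4.47, -4.69
Step 2: mu+(X) = mu(P) = sum of positive atom values = 20.66
Step 3: mu-(X) = -mu(N) = sum of |negative atom values| = 11.73
Step 4: |mu|(X) = mu+(X) + mu-(X) = 20.66 + 11.73 = 32.39


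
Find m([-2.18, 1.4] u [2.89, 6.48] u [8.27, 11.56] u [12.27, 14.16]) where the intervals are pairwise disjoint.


For pairwise disjoint intervals, m(union) = sum of lengths.
= (1.4 - -2.18) + (6.48 - 2.89) + (11.56 - 8.27) + (14.16 - 12.27)
= 3.58 + 3.59 + 3.29 + 1.89
= 12.35


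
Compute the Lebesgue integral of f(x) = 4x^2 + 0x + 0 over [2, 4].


The Lebesgue integral of a Riemann-integrable function agrees with the Riemann integral.
Antiderivative F(x) = (4/3)x^3 + (0/2)x^2 + 0x
F(4) = (4/3)*4^3 + (0/2)*4^2 + 0*4
     = (4/3)*64 + (0/2)*16 + 0*4
     = 85.333333 + 0.0 + 0
     = 85.333333
F(2) = 10.666667
Integral = F(4) - F(2) = 85.333333 - 10.666667 = 74.666667


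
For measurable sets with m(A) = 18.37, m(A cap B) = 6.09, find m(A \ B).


m(A \ B) = m(A) - m(A n B)
= 18.37 - 6.09
= 12.28


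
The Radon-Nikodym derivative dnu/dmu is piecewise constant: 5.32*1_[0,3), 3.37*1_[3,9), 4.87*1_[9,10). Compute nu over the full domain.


Integrate each piece of the Radon-Nikodym derivative:
Step 1: integral_0^3 5.32 dx = 5.32*(3-0) = 5.32*3 = 15.96
Step 2: integral_3^9 3.37 dx = 3.37*(9-3) = 3.37*6 = 20.22
Step 3: integral_9^10 4.87 dx = 4.87*(10-9) = 4.87*1 = 4.87
Total: 15.96 + 20.22 + 4.87 = 41.05


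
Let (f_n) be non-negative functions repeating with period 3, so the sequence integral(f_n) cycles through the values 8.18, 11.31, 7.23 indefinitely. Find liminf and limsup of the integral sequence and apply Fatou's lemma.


The sequence (integral(f_n)) is periodic with period 3, repeating the values 8.18, 11.31, 7.23 indefinitely.
Step 1: For a periodic sequence, every tail (a_m, a_(m+1), ...) contains all 3 period values infinitely often.
Step 2: Hence inf of every tail = min of the period values = min(8.18, 11.31, 7.23) = 7.23.
        liminf_n integral(f_n) = sup over m of (inf of tail from m) = 7.23.
Step 3: Similarly sup of every tail = max of the period values = 11.31.
        limsup_n integral(f_n) = 11.31.
Step 4: Fatou's lemma: integral(liminf_n f_n) <= liminf_n integral(f_n) = 7.23.
        So the integral of the pointwise liminf is at most 7.23.


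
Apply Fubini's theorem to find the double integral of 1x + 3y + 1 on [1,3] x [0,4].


By Fubini, integrate in x first, then y.
Step 1: Fix y, integrate over x in [1,3]:
  integral(1x + 3y + 1, x=1..3)
  = 1*(3^2 - 1^2)/2 + (3y + 1)*(3 - 1)
  = 4 + (3y + 1)*2
  = 4 + 6y + 2
  = 6 + 6y
Step 2: Integrate over y in [0,4]:
  integral(6 + 6y, y=0..4)
  = 6*4 + 6*(4^2 - 0^2)/2
  = 24 + 48
  = 72


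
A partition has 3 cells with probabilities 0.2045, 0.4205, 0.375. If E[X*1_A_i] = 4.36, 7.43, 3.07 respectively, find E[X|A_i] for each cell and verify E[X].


For each cell A_i: E[X|A_i] = E[X*1_A_i] / P(A_i)
Step 1: E[X|A_1] = 4.36 / 0.2045 = 21.320293
Step 2: E[X|A_2] = 7.43 / 0.4205 = 17.669441
Step 3: E[X|A_3] = 3.07 / 0.375 = 8.186667
Verification: E[X] = sum E[X*1_A_i] = 4.36 + 7.43 + 3.07 = 14.86


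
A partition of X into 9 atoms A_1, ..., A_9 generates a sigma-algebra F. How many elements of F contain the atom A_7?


Each element of F is a union of some subset S of the 9 atoms.
The element contains A_7 iff A_7 is in S.
So we count subsets S of {A_1,...,A_9} with A_7 in S: choose freely among the other 8 atoms.
Count = 2^(9-1) = 2^8 = 256.


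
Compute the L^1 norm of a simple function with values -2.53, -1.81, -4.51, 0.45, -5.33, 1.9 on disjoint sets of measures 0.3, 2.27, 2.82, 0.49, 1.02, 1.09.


Step 1: Compute |f_i|^1 for each value:
  |-2.53|^1 = 2.53
  |-1.81|^1 = 1.81
  |-4.51|^1 = 4.51
  |0.45|^1 = 0.45
  |-5.33|^1 = 5.33
  |1.9|^1 = 1.9
Step 2: Multiply by measures and sum:
  2.53 * 0.3 = 0.759
  1.81 * 2.27 = 4.1087
  4.51 * 2.82 = 12.7182
  0.45 * 0.49 = 0.2205
  5.33 * 1.02 = 5.4366
  1.9 * 1.09 = 2.071
Sum = 0.759 + 4.1087 + 12.7182 + 0.2205 + 5.4366 + 2.071 = 25.314
Step 3: Take the p-th root:
||f||_1 = (25.314)^(1/1) = 25.314


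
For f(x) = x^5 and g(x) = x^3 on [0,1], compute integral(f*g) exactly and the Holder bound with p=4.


Step 1: Exact integral of f*g = integral(x^8, 0, 1) = 1/9
     = 0.111111
Step 2: Holder bound with p=4, q=1.333333:
  ||f||_p = (integral x^20 dx)^(1/4) = (1/21)^(1/4) = 0.467138
  ||g||_q = (integral x^4 dx)^(1/1.333333) = (1/5)^(1/1.333333) = 0.29907
Step 3: Holder bound = ||f||_p * ||g||_q = 0.467138 * 0.29907 = 0.139707
Verification: 0.111111 <= 0.139707 (Holder holds)


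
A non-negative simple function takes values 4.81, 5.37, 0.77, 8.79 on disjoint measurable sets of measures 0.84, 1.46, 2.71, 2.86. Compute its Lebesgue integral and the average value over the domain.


Step 1: Integral = sum(value_i * measure_i)
= 4.81*0.84 + 5.37*1.46 + 0.77*2.71 + 8.79*2.86
= 4.0404 + 7.8402 + 2.0867 + 25.1394
= 39.1067
Step 2: Total measure of domain = 0.84 + 1.46 + 2.71 + 2.86 = 7.87
Step 3: Average value = 39.1067 / 7.87 = 4.969085


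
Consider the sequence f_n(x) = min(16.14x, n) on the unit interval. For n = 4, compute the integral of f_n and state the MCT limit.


f(x) = 16.14x on [0,1]; f_n(x) = min(16.14x, n). At n = 4:
Step 1: f(x) reaches 4 at x = 4/16.14 = 0.247831
Step 2: integral(f_4) = integral(16.14x, 0, 0.247831) + integral(4, 0.247831, 1)
       = 16.14*0.247831^2/2 + 4*(1 - 0.247831)
       = 0.495663 + 3.008674
       = 3.504337
Step 3: As n -> infinity, f_n increases to f, so by MCT integral(f_n) -> integral(f) = 16.14/2 = 8.07.
Convergence: integral(f_4) = 3.504337 -> 8.07 as n -> infinity


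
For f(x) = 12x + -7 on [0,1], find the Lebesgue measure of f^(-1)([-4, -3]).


f^(-1)([-4, -3]) = {x : -4 <= 12x + -7 <= -3}
Solving: (-4 - -7)/12 <= x <= (-3 - -7)/12
= [0.25, 0.333333]
Intersecting with [0,1]: [0.25, 0.333333]
Measure = 0.333333 - 0.25 = 0.083333


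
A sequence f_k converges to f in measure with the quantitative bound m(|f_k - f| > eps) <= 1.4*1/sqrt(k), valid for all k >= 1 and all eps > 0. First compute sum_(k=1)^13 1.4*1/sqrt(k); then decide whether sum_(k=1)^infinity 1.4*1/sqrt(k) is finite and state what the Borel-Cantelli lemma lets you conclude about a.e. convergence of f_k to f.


Step 1: List the terms 1.4*1/sqrt(k) for k = 1 to 13:
  k=1: 1.4
  k=2: 0.989949
  k=3: 0.80829
  k=4: 0.7
  k=5: 0.626099
  k=6: 0.571548
  k=7: 0.52915
  k=8: 0.494975
  k=9: 0.466667
  k=10: 0.442719
  k=11: 0.422116
  k=12: 0.404145
  k=13: 0.38829
Step 2: Partial sum = 1.4 + 0.989949 + 0.80829 + 0.7 + 0.626099 + 0.571548 + 0.52915 + 0.494975 + 0.466667 + 0.442719 + 0.422116 + 0.404145 + 0.38829
     = 8.243948
Step 3: The full series sum_(k>=1) 1.4*1/sqrt(k) diverges (p-series with p = 1/2 <= 1; a nonzero constant multiple of a divergent series diverges).
Step 4: The (first) Borel-Cantelli lemma requires a summable sequence of measures, so it does not apply here;
        from this bound alone no conclusion about a.e. convergence can be drawn (convergence in measure still
        gives an a.e.-convergent subsequence, but not a.e. convergence of the whole sequence).
Conclusion: series diverges; Borel-Cantelli is inconclusive about a.e. convergence of f_k.


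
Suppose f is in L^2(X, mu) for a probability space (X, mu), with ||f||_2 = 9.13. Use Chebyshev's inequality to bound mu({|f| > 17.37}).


Chebyshev/Markov inequality: mu(|f| > eps) <= (||f||_p / eps)^p
Step 1: ||f||_2 / eps = 9.13 / 17.37 = 0.525619
Step 2: Raise to power p = 2:
  (0.525619)^2 = 0.276275
Step 3: Therefore mu(|f| > 17.37) <= 0.276275


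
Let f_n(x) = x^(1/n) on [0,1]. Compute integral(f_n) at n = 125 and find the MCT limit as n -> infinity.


At n = 125: f_125(x) = x^(1/125).
Step 1: integral(x^(1/125), 0, 1) = [x^(1/125+1) / (1/125+1)] from 0 to 1
     = 1 / (1/125 + 1) = 1 / ((125+1)/125) = 125/(125+1)
     = 125/126 = 0.992063
Step 2: As n -> infinity, f_n(x) = x^(1/n) -> 1 for x in (0,1], and f_n is increasing in n.
By MCT, lim_n integral(f_n) = integral(lim_n f_n) = integral(1, 0, 1) = 1.
Step 3: Verify convergence: 125/126 = 0.992063 -> 1


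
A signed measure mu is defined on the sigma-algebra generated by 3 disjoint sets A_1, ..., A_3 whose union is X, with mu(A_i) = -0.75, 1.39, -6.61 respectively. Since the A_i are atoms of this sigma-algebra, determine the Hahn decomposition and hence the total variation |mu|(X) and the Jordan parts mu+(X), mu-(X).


Step 1: Every measurable set is a union of atoms (the cells / points), so a Hahn decomposition is
  obtained by grouping atoms by sign: P = union of atoms with mu > 0, N = union of the remaining atoms.
  Atoms in P (indices): 2;  atoms in N (indices): 1, 3
  Positive values: 1.39
  Negative values: -0.75, -6.61
Step 2: mu+(X) = mu(P) = sum of positive atom values = 1.39
Step 3: mu-(X) = -mu(N) = sum of |negative atom values| = 7.36
Step 4: |mu|(X) = mu+(X) + mu-(X) = 1.39 + 7.36 = 8.75


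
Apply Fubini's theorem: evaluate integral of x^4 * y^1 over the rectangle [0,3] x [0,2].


By Fubini's theorem, the double integral factors as a product of single integrals:
Step 1: integral_0^3 x^4 dx = [x^5/5] from 0 to 3
     = 3^5/5 = 48.6
Step 2: integral_0^2 y^1 dy = [y^2/2] from 0 to 2
     = 2^2/2 = 2
Step 3: Double integral = 48.6 * 2 = 97.2


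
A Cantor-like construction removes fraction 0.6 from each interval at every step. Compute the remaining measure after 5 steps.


Step 1: At each step, fraction remaining = 1 - 0.6 = 0.4
Step 2: After 5 steps, measure = (0.4)^5
Step 3: Computing the power step by step:
  After step 1: 0.4
  After step 2: 0.16
  After step 3: 0.064
  After step 4: 0.0256
  After step 5: 0.01024
Result = 0.01024


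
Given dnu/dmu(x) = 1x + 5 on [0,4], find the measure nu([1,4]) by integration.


nu(A) = integral_A (dnu/dmu) dmu = integral_1^4 (1x + 5) dx
Step 1: Antiderivative F(x) = (1/2)x^2 + 5x
Step 2: F(4) = (1/2)*4^2 + 5*4 = 8 + 20 = 28
Step 3: F(1) = (1/2)*1^2 + 5*1 = 0.5 + 5 = 5.5
Step 4: nu([1,4]) = F(4) - F(1) = 28 - 5.5 = 22.5


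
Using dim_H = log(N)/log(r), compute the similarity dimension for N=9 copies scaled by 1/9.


For a self-similar set with N copies scaled by 1/r:
dim_H = log(N)/log(r) = log(9)/log(9)
= 2.197225/2.197225
= 1
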